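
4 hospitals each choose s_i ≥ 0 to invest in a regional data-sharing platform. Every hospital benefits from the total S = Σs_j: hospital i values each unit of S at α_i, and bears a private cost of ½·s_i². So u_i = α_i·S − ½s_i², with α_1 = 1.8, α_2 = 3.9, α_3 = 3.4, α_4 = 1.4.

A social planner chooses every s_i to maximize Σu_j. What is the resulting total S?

Planner FOC: ∂(Σu_j)/∂s_i = (Σα_j) − s_i = 0, so s_i^SO = Σα_j = 10.5 for every i; S^SO = 42.

42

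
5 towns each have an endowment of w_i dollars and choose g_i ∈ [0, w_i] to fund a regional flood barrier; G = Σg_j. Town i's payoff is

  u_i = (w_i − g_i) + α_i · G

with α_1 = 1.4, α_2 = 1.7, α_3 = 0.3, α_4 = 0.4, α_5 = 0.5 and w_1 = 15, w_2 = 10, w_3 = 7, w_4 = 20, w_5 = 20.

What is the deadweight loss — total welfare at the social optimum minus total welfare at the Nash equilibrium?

∂u_i/∂g_i = α_i − 1, so town i contributes w_i if α_i > 1, else 0.
α_i > 1 for i ∈ {1, 2}; NE contributions (15, 10, 0, 0, 0), G = 25.
W^NE = Σw_i − G^NE + (Σα_i)·G^NE = 72 + 3.3·25 = 154.5.
Planner: ∂(Σu_j)/∂g_i = Σα_j − 1 = 3.3 > 0, so everyone contributes w_i; G^SO = 72, W^SO = 72 + 3.3·72 = 309.6.
Deadweight loss = 155.1.

155.1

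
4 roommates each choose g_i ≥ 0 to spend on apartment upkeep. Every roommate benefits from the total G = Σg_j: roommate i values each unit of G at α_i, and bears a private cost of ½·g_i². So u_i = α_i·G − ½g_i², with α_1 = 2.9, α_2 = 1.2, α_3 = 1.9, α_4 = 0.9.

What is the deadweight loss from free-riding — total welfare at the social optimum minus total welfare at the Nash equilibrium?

Roommate i's FOC: ∂u_i/∂g_i = α_i − g_i = 0, so g_i* = α_i.
NE contributions = (2.9, 1.2, 1.9, 0.9); G = 6.9.
W^NE = (Σα)·G − ½Σα_i² = 6.9² − ½·14.27 = 40.475.
Planner sets g_i = Σα_j = 6.9 for every i, so G^SO = 4·6.9 = 27.6.
W^SO = (Σα)·G^SO − ½·4·(Σα)² = (4/2)·6.9² = 95.22.
Deadweight loss = W^SO − W^NE = 54.745.

54.745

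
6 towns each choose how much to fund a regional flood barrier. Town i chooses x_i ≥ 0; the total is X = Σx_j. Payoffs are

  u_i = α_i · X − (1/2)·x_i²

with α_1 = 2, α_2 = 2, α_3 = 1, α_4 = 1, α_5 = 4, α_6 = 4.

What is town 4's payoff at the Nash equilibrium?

13.5

Town i's FOC: ∂u_i/∂x_i = α_i − x_i = 0, so x_i* = α_i.
NE contributions = (2, 2, 1, 1, 4, 4); X = 14.
u_4 = α_4·X − ½·(x_4)² = 1·14 − ½·1² = 13.5.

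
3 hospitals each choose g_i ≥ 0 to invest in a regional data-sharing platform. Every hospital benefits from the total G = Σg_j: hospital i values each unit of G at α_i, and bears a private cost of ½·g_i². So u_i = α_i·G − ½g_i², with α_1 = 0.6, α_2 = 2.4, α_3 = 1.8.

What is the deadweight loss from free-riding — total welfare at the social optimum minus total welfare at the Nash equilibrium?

Hospital i's FOC: ∂u_i/∂g_i = α_i − g_i = 0, so g_i* = α_i.
NE contributions = (0.6, 2.4, 1.8); G = 4.8.
W^NE = (Σα)·G − ½Σα_i² = 4.8² − ½·9.36 = 18.36.
Planner sets g_i = Σα_j = 4.8 for every i, so G^SO = 3·4.8 = 14.4.
W^SO = (Σα)·G^SO − ½·3·(Σα)² = (3/2)·4.8² = 34.56.
Deadweight loss = W^SO − W^NE = 16.2.

16.2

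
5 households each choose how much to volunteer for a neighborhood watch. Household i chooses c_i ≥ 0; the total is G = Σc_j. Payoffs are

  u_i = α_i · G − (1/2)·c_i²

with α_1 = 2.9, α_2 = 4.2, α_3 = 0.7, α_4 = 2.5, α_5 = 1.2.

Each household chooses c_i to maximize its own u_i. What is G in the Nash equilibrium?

11.5

Household i's FOC: ∂u_i/∂c_i = α_i − c_i = 0, so c_i* = α_i.
NE contributions = (2.9, 4.2, 0.7, 2.5, 1.2); G = 11.5.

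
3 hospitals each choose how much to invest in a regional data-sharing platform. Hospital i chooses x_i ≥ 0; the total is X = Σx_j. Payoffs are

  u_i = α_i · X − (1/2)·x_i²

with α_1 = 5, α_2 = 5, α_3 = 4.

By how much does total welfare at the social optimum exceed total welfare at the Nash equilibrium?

Hospital i's FOC: ∂u_i/∂x_i = α_i − x_i = 0, so x_i* = α_i.
NE contributions = (5, 5, 4); X = 14.
W^NE = (Σα)·X − ½Σα_i² = 14² − ½·66 = 163.
Planner sets x_i = Σα_j = 14 for every i, so X^SO = 3·14 = 42.
W^SO = (Σα)·X^SO − ½·3·(Σα)² = (3/2)·14² = 294.
Deadweight loss = W^SO − W^NE = 131.

131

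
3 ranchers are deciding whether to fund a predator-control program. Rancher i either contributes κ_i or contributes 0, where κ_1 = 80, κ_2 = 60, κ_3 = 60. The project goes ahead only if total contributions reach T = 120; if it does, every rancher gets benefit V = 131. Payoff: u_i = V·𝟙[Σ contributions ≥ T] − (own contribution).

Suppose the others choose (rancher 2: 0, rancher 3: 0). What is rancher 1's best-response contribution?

0

Others' total = 0. Even contributing 80 gives 80 < 120: no benefit either way.
Best response: 0.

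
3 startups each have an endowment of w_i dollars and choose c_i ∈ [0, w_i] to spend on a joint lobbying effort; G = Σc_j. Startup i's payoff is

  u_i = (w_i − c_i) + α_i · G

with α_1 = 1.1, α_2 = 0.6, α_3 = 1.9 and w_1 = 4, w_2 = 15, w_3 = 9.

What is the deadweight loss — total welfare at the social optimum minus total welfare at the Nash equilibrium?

39

∂u_i/∂c_i = α_i − 1, so startup i contributes w_i if α_i > 1, else 0.
α_i > 1 for i ∈ {1, 3}; NE contributions (4, 0, 9), G = 13.
W^NE = Σw_i − G^NE + (Σα_i)·G^NE = 28 + 2.6·13 = 61.8.
Planner: ∂(Σu_j)/∂c_i = Σα_j − 1 = 2.6 > 0, so everyone contributes w_i; G^SO = 28, W^SO = 28 + 2.6·28 = 100.8.
Deadweight loss = 39.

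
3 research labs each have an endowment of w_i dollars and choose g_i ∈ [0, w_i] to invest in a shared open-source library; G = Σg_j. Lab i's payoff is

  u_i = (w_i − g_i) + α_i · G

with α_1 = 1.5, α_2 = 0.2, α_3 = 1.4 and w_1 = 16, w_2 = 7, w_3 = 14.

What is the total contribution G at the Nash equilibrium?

∂u_i/∂g_i = α_i − 1, so lab i contributes w_i if α_i > 1, else 0.
α_i > 1 for i ∈ {1, 3}; NE contributions (16, 0, 14), G = 30.

30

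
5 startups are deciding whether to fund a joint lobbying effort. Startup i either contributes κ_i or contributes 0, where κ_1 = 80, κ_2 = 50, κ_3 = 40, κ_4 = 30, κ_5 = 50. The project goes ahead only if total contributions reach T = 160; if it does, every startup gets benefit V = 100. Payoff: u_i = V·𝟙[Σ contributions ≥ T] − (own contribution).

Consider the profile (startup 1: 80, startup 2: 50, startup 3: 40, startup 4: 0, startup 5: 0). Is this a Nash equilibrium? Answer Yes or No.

Yes

Total = 170 ≥ 160: provided.
Startup 1 (pledges 80, payoff 20): dropping to 0 → total 90, payoff 0. No gain.
Startup 2 (pledges 50, payoff 50): dropping to 0 → total 120, payoff 0. No gain.
Startup 3 (pledges 40, payoff 60): dropping to 0 → total 130, payoff 0. No gain.
Startup 4 (pledges 0, payoff 100): pledging 30 → total 200, payoff 70. No gain.
Startup 5 (pledges 0, payoff 100): pledging 50 → total 220, payoff 50. No gain.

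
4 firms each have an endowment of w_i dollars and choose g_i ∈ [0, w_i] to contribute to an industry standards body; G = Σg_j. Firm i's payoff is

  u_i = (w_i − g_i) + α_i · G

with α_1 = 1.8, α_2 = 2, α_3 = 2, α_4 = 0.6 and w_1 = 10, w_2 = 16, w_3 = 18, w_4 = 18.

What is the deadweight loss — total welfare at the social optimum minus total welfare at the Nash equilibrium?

97.2

∂u_i/∂g_i = α_i − 1, so firm i contributes w_i if α_i > 1, else 0.
α_i > 1 for i ∈ {1, 2, 3}; NE contributions (10, 16, 18, 0), G = 44.
W^NE = Σw_i − G^NE + (Σα_i)·G^NE = 62 + 5.4·44 = 299.6.
Planner: ∂(Σu_j)/∂g_i = Σα_j − 1 = 5.4 > 0, so everyone contributes w_i; G^SO = 62, W^SO = 62 + 5.4·62 = 396.8.
Deadweight loss = 97.2.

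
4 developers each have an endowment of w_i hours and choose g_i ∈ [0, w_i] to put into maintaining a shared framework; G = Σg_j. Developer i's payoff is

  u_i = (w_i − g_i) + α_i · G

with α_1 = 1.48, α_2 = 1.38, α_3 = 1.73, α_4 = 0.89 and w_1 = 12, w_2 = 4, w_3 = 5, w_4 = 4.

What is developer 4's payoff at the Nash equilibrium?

∂u_i/∂g_i = α_i − 1, so developer i contributes w_i if α_i > 1, else 0.
α_i > 1 for i ∈ {1, 2, 3}; NE contributions (12, 4, 5, 0), G = 21.
u_4 = (4 − 0) + 0.89·21 = 22.69.

22.69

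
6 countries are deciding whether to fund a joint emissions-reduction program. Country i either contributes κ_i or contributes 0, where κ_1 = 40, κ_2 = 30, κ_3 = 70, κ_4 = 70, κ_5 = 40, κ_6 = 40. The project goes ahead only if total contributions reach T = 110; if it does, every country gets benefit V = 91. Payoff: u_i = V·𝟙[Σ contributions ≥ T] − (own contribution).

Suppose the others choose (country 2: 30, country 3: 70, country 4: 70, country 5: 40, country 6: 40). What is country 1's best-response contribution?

Others' total = 250 ≥ 110; contributing adds cost 40 for no extra benefit.
Best response: 0.

0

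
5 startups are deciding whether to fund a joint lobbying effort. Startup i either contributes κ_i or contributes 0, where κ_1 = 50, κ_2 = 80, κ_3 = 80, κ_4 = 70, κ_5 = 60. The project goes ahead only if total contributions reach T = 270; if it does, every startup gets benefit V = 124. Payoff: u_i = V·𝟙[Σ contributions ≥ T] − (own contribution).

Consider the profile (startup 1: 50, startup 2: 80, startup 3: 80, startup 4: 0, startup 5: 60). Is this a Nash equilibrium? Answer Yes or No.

Total = 270 ≥ 270: provided.
Startup 1 (pledges 50, payoff 74): dropping to 0 → total 220, payoff 0. No gain.
Startup 2 (pledges 80, payoff 44): dropping to 0 → total 190, payoff 0. No gain.
Startup 3 (pledges 80, payoff 44): dropping to 0 → total 190, payoff 0. No gain.
Startup 4 (pledges 0, payoff 124): pledging 70 → total 340, payoff 54. No gain.
Startup 5 (pledges 60, payoff 64): dropping to 0 → total 210, payoff 0. No gain.

Yes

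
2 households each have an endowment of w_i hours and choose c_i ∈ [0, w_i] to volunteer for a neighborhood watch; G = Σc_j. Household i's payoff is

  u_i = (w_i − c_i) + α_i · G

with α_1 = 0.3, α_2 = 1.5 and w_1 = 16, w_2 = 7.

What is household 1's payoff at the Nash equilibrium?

18.1

∂u_i/∂c_i = α_i − 1, so household i contributes w_i if α_i > 1, else 0.
α_i > 1 for i ∈ {2}; NE contributions (0, 7), G = 7.
u_1 = (16 − 0) + 0.3·7 = 18.1.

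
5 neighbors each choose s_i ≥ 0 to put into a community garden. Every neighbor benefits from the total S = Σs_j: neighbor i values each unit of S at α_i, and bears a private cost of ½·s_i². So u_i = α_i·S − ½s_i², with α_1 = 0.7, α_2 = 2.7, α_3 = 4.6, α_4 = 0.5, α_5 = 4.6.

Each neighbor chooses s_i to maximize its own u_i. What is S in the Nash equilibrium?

Neighbor i's FOC: ∂u_i/∂s_i = α_i − s_i = 0, so s_i* = α_i.
NE contributions = (0.7, 2.7, 4.6, 0.5, 4.6); S = 13.1.

13.1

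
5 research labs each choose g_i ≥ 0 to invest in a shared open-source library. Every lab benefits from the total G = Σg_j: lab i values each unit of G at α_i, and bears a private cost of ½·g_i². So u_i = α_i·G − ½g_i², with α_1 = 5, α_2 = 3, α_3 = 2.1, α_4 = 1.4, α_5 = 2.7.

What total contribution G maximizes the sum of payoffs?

71

Planner FOC: ∂(Σu_j)/∂g_i = (Σα_j) − g_i = 0, so g_i^SO = Σα_j = 14.2 for every i; G^SO = 71.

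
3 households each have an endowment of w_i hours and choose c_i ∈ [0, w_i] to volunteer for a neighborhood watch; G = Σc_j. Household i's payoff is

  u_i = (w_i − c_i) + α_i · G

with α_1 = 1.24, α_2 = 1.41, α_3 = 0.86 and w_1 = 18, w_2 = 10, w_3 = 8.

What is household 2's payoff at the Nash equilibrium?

39.48

∂u_i/∂c_i = α_i − 1, so household i contributes w_i if α_i > 1, else 0.
α_i > 1 for i ∈ {1, 2}; NE contributions (18, 10, 0), G = 28.
u_2 = (10 − 10) + 1.41·28 = 39.48.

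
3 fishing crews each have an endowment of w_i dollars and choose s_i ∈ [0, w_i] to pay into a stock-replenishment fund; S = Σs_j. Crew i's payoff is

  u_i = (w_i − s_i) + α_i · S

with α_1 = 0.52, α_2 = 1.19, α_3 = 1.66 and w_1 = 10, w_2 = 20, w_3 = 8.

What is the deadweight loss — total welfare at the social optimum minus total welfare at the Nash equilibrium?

∂u_i/∂s_i = α_i − 1, so crew i contributes w_i if α_i > 1, else 0.
α_i > 1 for i ∈ {2, 3}; NE contributions (0, 20, 8), S = 28.
W^NE = Σw_i − S^NE + (Σα_i)·S^NE = 38 + 2.37·28 = 104.36.
Planner: ∂(Σu_j)/∂s_i = Σα_j − 1 = 2.37 > 0, so everyone contributes w_i; S^SO = 38, W^SO = 38 + 2.37·38 = 128.06.
Deadweight loss = 23.7.

23.7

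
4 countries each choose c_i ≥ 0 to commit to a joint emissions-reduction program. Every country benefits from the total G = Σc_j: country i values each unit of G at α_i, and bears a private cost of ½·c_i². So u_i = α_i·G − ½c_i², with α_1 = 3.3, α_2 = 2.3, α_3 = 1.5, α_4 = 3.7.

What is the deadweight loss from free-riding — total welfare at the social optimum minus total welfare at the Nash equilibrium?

Country i's FOC: ∂u_i/∂c_i = α_i − c_i = 0, so c_i* = α_i.
NE contributions = (3.3, 2.3, 1.5, 3.7); G = 10.8.
W^NE = (Σα)·G − ½Σα_i² = 10.8² − ½·32.12 = 100.58.
Planner sets c_i = Σα_j = 10.8 for every i, so G^SO = 4·10.8 = 43.2.
W^SO = (Σα)·G^SO − ½·4·(Σα)² = (4/2)·10.8² = 233.28.
Deadweight loss = W^SO − W^NE = 132.7.

132.7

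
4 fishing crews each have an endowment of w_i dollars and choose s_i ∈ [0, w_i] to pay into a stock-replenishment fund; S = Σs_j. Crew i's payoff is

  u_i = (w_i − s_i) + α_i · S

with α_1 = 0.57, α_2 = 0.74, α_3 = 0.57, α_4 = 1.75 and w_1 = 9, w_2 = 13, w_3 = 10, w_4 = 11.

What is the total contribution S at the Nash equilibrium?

∂u_i/∂s_i = α_i − 1, so crew i contributes w_i if α_i > 1, else 0.
α_i > 1 for i ∈ {4}; NE contributions (0, 0, 0, 11), S = 11.

11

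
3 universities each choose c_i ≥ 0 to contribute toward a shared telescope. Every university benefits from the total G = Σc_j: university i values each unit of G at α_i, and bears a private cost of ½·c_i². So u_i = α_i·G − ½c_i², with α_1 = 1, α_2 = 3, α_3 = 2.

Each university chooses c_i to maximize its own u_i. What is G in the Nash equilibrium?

6

University i's FOC: ∂u_i/∂c_i = α_i − c_i = 0, so c_i* = α_i.
NE contributions = (1, 3, 2); G = 6.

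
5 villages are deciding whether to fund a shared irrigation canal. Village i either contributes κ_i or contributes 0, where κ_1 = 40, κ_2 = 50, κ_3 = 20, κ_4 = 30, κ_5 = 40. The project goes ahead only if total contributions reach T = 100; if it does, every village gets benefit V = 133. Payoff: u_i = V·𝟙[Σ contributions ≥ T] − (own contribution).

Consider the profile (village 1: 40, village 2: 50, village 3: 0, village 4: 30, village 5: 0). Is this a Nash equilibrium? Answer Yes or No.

Total = 120 ≥ 100: provided.
Village 1 (pledges 40, payoff 93): dropping to 0 → total 80, payoff 0. No gain.
Village 2 (pledges 50, payoff 83): dropping to 0 → total 70, payoff 0. No gain.
Village 3 (pledges 0, payoff 133): pledging 20 → total 140, payoff 113. No gain.
Village 4 (pledges 30, payoff 103): dropping to 0 → total 90, payoff 0. No gain.
Village 5 (pledges 0, payoff 133): pledging 40 → total 160, payoff 93. No gain.

Yes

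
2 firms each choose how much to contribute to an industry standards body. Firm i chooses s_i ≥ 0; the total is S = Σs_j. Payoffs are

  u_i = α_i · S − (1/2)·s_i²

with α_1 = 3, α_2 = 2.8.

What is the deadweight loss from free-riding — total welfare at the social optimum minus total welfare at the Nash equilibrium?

Firm i's FOC: ∂u_i/∂s_i = α_i − s_i = 0, so s_i* = α_i.
NE contributions = (3, 2.8); S = 5.8.
W^NE = (Σα)·S − ½Σα_i² = 5.8² − ½·16.84 = 25.22.
Planner sets s_i = Σα_j = 5.8 for every i, so S^SO = 2·5.8 = 11.6.
W^SO = (Σα)·S^SO − ½·2·(Σα)² = (2/2)·5.8² = 33.64.
Deadweight loss = W^SO − W^NE = 8.42.

8.42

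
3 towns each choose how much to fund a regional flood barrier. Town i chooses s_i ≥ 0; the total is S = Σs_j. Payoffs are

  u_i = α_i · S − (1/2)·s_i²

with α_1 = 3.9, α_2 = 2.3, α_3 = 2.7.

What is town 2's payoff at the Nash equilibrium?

17.825

Town i's FOC: ∂u_i/∂s_i = α_i − s_i = 0, so s_i* = α_i.
NE contributions = (3.9, 2.3, 2.7); S = 8.9.
u_2 = α_2·S − ½·(s_2)² = 2.3·8.9 − ½·2.3² = 17.825.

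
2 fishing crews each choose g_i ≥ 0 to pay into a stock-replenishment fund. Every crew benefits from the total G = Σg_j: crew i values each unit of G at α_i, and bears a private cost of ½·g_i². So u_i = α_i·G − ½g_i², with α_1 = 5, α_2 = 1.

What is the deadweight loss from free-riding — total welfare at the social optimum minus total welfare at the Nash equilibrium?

13

Crew i's FOC: ∂u_i/∂g_i = α_i − g_i = 0, so g_i* = α_i.
NE contributions = (5, 1); G = 6.
W^NE = (Σα)·G − ½Σα_i² = 6² − ½·26 = 23.
Planner sets g_i = Σα_j = 6 for every i, so G^SO = 2·6 = 12.
W^SO = (Σα)·G^SO − ½·2·(Σα)² = (2/2)·6² = 36.
Deadweight loss = W^SO − W^NE = 13.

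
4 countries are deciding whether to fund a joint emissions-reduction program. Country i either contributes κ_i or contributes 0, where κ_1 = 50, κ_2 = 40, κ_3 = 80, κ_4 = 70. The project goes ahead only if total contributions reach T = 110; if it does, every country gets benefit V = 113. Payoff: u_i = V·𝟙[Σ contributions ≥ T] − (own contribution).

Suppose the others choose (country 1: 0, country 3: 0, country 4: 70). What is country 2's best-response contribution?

Others' total = 70. Contributing 40 brings total to 110 ≥ 110: gain V − κ_2 = 73.
Best response: 40.

40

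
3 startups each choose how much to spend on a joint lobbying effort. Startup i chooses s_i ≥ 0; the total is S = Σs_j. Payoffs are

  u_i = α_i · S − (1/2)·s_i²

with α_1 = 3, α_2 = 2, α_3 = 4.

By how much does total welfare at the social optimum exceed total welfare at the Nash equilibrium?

55

Startup i's FOC: ∂u_i/∂s_i = α_i − s_i = 0, so s_i* = α_i.
NE contributions = (3, 2, 4); S = 9.
W^NE = (Σα)·S − ½Σα_i² = 9² − ½·29 = 66.5.
Planner sets s_i = Σα_j = 9 for every i, so S^SO = 3·9 = 27.
W^SO = (Σα)·S^SO − ½·3·(Σα)² = (3/2)·9² = 121.5.
Deadweight loss = W^SO − W^NE = 55.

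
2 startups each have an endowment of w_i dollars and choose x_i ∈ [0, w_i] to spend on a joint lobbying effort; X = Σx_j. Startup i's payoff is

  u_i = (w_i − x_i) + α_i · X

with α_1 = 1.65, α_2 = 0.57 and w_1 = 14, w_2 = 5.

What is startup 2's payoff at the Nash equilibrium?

12.98

∂u_i/∂x_i = α_i − 1, so startup i contributes w_i if α_i > 1, else 0.
α_i > 1 for i ∈ {1}; NE contributions (14, 0), X = 14.
u_2 = (5 − 0) + 0.57·14 = 12.98.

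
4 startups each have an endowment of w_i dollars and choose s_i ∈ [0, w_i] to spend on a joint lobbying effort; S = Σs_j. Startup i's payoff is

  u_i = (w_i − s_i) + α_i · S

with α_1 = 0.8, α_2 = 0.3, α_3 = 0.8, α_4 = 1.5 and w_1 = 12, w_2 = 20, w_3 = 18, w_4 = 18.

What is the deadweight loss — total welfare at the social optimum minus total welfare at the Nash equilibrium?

∂u_i/∂s_i = α_i − 1, so startup i contributes w_i if α_i > 1, else 0.
α_i > 1 for i ∈ {4}; NE contributions (0, 0, 0, 18), S = 18.
W^NE = Σw_i − S^NE + (Σα_i)·S^NE = 68 + 2.4·18 = 111.2.
Planner: ∂(Σu_j)/∂s_i = Σα_j − 1 = 2.4 > 0, so everyone contributes w_i; S^SO = 68, W^SO = 68 + 2.4·68 = 231.2.
Deadweight loss = 120.

120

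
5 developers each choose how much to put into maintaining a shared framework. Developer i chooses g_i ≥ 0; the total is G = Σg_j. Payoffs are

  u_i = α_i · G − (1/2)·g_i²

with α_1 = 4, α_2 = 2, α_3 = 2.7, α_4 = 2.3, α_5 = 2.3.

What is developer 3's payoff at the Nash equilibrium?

32.265

Developer i's FOC: ∂u_i/∂g_i = α_i − g_i = 0, so g_i* = α_i.
NE contributions = (4, 2, 2.7, 2.3, 2.3); G = 13.3.
u_3 = α_3·G − ½·(g_3)² = 2.7·13.3 − ½·2.7² = 32.265.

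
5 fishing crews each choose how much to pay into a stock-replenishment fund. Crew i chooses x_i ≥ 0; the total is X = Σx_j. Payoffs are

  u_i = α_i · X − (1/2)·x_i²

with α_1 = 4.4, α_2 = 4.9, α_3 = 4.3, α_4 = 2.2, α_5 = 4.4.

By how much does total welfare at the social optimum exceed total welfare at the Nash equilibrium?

655.09

Crew i's FOC: ∂u_i/∂x_i = α_i − x_i = 0, so x_i* = α_i.
NE contributions = (4.4, 4.9, 4.3, 2.2, 4.4); X = 20.2.
W^NE = (Σα)·X − ½Σα_i² = 20.2² − ½·86.06 = 365.01.
Planner sets x_i = Σα_j = 20.2 for every i, so X^SO = 5·20.2 = 101.
W^SO = (Σα)·X^SO − ½·5·(Σα)² = (5/2)·20.2² = 1020.1.
Deadweight loss = W^SO − W^NE = 655.09.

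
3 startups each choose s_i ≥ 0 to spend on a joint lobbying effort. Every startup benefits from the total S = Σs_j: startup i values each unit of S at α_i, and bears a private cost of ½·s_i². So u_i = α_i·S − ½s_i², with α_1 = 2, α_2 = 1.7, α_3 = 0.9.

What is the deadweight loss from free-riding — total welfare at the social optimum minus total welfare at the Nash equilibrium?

14.43

Startup i's FOC: ∂u_i/∂s_i = α_i − s_i = 0, so s_i* = α_i.
NE contributions = (2, 1.7, 0.9); S = 4.6.
W^NE = (Σα)·S − ½Σα_i² = 4.6² − ½·7.7 = 17.31.
Planner sets s_i = Σα_j = 4.6 for every i, so S^SO = 3·4.6 = 13.8.
W^SO = (Σα)·S^SO − ½·3·(Σα)² = (3/2)·4.6² = 31.74.
Deadweight loss = W^SO − W^NE = 14.43.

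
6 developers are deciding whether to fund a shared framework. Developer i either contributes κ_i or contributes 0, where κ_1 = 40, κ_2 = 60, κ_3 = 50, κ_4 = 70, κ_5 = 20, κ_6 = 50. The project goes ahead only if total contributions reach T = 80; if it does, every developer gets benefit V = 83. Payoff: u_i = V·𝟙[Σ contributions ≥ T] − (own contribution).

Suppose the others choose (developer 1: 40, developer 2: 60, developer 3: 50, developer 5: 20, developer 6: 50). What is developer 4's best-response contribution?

0

Others' total = 220 ≥ 80; contributing adds cost 70 for no extra benefit.
Best response: 0.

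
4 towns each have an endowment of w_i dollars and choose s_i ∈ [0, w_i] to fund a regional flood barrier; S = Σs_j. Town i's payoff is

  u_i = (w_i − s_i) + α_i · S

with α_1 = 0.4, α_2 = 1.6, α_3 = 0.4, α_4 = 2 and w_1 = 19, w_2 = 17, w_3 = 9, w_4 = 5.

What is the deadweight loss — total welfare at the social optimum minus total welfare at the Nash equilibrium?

∂u_i/∂s_i = α_i − 1, so town i contributes w_i if α_i > 1, else 0.
α_i > 1 for i ∈ {2, 4}; NE contributions (0, 17, 0, 5), S = 22.
W^NE = Σw_i − S^NE + (Σα_i)·S^NE = 50 + 3.4·22 = 124.8.
Planner: ∂(Σu_j)/∂s_i = Σα_j − 1 = 3.4 > 0, so everyone contributes w_i; S^SO = 50, W^SO = 50 + 3.4·50 = 220.
Deadweight loss = 95.2.

95.2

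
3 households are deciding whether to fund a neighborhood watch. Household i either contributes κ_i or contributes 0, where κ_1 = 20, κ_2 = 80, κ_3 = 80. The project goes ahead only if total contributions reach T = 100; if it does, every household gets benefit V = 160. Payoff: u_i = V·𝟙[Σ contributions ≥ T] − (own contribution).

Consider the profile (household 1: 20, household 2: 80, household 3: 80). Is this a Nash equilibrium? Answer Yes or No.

Total = 180 ≥ 100: provided.
Household 1 (pledges 20, payoff 140): dropping to 0 → total 160, payoff 160. Profitable deviation.

No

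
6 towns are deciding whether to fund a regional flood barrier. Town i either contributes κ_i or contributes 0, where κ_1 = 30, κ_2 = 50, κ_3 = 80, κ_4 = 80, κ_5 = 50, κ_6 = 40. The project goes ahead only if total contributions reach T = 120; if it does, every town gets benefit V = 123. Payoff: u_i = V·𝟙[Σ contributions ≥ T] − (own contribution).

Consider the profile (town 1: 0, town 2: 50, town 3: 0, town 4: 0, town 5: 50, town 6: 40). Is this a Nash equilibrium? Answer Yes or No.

Yes

Total = 140 ≥ 120: provided.
Town 1 (pledges 0, payoff 123): pledging 30 → total 170, payoff 93. No gain.
Town 2 (pledges 50, payoff 73): dropping to 0 → total 90, payoff 0. No gain.
Town 3 (pledges 0, payoff 123): pledging 80 → total 220, payoff 43. No gain.
Town 4 (pledges 0, payoff 123): pledging 80 → total 220, payoff 43. No gain.
Town 5 (pledges 50, payoff 73): dropping to 0 → total 90, payoff 0. No gain.
Town 6 (pledges 40, payoff 83): dropping to 0 → total 100, payoff 0. No gain.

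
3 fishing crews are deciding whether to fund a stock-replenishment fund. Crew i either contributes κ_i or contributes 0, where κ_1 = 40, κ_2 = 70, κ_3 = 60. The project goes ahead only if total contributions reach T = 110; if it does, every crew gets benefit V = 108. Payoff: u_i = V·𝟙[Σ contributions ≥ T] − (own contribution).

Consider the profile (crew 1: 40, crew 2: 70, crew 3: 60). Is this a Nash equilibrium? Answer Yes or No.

Total = 170 ≥ 110: provided.
Crew 1 (pledges 40, payoff 68): dropping to 0 → total 130, payoff 108. Profitable deviation.

No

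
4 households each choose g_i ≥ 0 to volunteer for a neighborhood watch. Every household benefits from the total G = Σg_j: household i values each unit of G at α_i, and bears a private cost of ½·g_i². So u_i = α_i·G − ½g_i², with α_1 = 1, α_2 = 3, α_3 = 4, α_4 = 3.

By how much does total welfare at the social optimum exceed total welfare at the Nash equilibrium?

138.5

Household i's FOC: ∂u_i/∂g_i = α_i − g_i = 0, so g_i* = α_i.
NE contributions = (1, 3, 4, 3); G = 11.
W^NE = (Σα)·G − ½Σα_i² = 11² − ½·35 = 103.5.
Planner sets g_i = Σα_j = 11 for every i, so G^SO = 4·11 = 44.
W^SO = (Σα)·G^SO − ½·4·(Σα)² = (4/2)·11² = 242.
Deadweight loss = W^SO − W^NE = 138.5.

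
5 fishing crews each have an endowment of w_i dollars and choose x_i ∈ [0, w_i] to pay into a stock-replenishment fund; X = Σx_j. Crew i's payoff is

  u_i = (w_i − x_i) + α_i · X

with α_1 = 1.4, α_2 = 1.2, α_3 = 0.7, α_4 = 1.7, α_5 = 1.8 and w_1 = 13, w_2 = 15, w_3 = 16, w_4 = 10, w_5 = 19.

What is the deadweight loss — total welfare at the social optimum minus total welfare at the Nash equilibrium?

∂u_i/∂x_i = α_i − 1, so crew i contributes w_i if α_i > 1, else 0.
α_i > 1 for i ∈ {1, 2, 4, 5}; NE contributions (13, 15, 0, 10, 19), X = 57.
W^NE = Σw_i − X^NE + (Σα_i)·X^NE = 73 + 5.8·57 = 403.6.
Planner: ∂(Σu_j)/∂x_i = Σα_j − 1 = 5.8 > 0, so everyone contributes w_i; X^SO = 73, W^SO = 73 + 5.8·73 = 496.4.
Deadweight loss = 92.8.

92.8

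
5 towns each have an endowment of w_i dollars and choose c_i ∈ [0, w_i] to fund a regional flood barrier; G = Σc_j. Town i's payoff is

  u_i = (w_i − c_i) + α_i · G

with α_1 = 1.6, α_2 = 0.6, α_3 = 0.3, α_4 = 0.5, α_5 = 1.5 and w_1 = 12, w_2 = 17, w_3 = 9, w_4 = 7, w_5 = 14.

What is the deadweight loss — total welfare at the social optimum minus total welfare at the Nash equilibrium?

∂u_i/∂c_i = α_i − 1, so town i contributes w_i if α_i > 1, else 0.
α_i > 1 for i ∈ {1, 5}; NE contributions (12, 0, 0, 0, 14), G = 26.
W^NE = Σw_i − G^NE + (Σα_i)·G^NE = 59 + 3.5·26 = 150.
Planner: ∂(Σu_j)/∂c_i = Σα_j − 1 = 3.5 > 0, so everyone contributes w_i; G^SO = 59, W^SO = 59 + 3.5·59 = 265.5.
Deadweight loss = 115.5.

115.5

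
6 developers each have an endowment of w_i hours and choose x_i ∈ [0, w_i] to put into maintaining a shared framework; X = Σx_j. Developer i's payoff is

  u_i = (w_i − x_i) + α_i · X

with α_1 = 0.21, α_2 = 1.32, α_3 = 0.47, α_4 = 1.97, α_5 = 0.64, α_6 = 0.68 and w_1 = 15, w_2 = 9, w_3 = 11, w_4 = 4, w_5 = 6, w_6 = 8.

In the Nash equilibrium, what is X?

13

∂u_i/∂x_i = α_i − 1, so developer i contributes w_i if α_i > 1, else 0.
α_i > 1 for i ∈ {2, 4}; NE contributions (0, 9, 0, 4, 0, 0), X = 13.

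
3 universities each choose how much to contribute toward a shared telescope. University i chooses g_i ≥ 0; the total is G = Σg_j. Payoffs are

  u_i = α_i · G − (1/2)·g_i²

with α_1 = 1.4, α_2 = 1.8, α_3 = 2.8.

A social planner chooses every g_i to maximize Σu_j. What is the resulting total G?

Planner FOC: ∂(Σu_j)/∂g_i = (Σα_j) − g_i = 0, so g_i^SO = Σα_j = 6 for every i; G^SO = 18.

18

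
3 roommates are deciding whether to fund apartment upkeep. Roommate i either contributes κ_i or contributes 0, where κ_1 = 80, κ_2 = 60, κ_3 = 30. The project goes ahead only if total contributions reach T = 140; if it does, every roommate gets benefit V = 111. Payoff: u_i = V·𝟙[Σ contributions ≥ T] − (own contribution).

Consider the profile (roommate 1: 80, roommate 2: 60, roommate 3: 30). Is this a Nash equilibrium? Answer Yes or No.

No

Total = 170 ≥ 140: provided.
Roommate 1 (pledges 80, payoff 31): dropping to 0 → total 90, payoff 0. No gain.
Roommate 2 (pledges 60, payoff 51): dropping to 0 → total 110, payoff 0. No gain.
Roommate 3 (pledges 30, payoff 81): dropping to 0 → total 140, payoff 111. Profitable deviation.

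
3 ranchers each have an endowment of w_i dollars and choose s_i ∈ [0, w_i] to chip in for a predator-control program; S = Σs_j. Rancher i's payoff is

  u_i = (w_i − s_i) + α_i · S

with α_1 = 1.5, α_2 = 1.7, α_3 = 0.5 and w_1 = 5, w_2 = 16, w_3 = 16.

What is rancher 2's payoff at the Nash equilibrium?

35.7

∂u_i/∂s_i = α_i − 1, so rancher i contributes w_i if α_i > 1, else 0.
α_i > 1 for i ∈ {1, 2}; NE contributions (5, 16, 0), S = 21.
u_2 = (16 − 16) + 1.7·21 = 35.7.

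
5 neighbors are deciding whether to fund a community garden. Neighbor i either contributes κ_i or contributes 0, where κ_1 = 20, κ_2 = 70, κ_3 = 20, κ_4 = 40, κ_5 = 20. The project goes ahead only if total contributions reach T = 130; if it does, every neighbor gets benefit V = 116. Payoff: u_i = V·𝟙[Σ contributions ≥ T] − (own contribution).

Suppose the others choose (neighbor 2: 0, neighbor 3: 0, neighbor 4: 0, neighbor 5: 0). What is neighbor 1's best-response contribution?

0

Others' total = 0. Even contributing 20 gives 20 < 130: no benefit either way.
Best response: 0.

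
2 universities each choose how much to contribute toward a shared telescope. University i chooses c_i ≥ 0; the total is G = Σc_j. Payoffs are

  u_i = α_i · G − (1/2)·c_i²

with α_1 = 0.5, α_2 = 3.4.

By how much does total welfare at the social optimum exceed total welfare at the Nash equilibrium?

5.905

University i's FOC: ∂u_i/∂c_i = α_i − c_i = 0, so c_i* = α_i.
NE contributions = (0.5, 3.4); G = 3.9.
W^NE = (Σα)·G − ½Σα_i² = 3.9² − ½·11.81 = 9.305.
Planner sets c_i = Σα_j = 3.9 for every i, so G^SO = 2·3.9 = 7.8.
W^SO = (Σα)·G^SO − ½·2·(Σα)² = (2/2)·3.9² = 15.21.
Deadweight loss = W^SO − W^NE = 5.905.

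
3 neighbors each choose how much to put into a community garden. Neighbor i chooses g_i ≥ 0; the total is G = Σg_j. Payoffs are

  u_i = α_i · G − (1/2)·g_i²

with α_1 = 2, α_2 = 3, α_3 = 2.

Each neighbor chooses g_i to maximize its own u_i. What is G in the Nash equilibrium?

Neighbor i's FOC: ∂u_i/∂g_i = α_i − g_i = 0, so g_i* = α_i.
NE contributions = (2, 3, 2); G = 7.

7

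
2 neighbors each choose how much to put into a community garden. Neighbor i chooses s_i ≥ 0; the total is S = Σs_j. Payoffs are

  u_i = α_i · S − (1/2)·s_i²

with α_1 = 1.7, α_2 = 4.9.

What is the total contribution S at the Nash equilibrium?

6.6

Neighbor i's FOC: ∂u_i/∂s_i = α_i − s_i = 0, so s_i* = α_i.
NE contributions = (1.7, 4.9); S = 6.6.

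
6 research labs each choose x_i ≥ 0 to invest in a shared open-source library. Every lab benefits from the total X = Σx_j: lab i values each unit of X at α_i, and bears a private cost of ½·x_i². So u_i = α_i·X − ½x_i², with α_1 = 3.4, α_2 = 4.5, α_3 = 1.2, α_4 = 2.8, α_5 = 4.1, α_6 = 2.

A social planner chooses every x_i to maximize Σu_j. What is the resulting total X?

108

Planner FOC: ∂(Σu_j)/∂x_i = (Σα_j) − x_i = 0, so x_i^SO = Σα_j = 18 for every i; X^SO = 108.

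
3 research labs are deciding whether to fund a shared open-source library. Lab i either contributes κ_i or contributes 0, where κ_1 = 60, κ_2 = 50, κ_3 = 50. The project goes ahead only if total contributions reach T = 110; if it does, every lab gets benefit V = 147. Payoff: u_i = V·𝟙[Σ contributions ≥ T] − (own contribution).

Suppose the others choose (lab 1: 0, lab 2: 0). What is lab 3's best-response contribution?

0

Others' total = 0. Even contributing 50 gives 50 < 110: no benefit either way.
Best response: 0.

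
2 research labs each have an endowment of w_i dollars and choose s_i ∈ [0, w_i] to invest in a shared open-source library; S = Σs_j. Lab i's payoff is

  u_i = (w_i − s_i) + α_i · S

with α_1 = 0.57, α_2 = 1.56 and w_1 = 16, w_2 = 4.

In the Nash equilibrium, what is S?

4

∂u_i/∂s_i = α_i − 1, so lab i contributes w_i if α_i > 1, else 0.
α_i > 1 for i ∈ {2}; NE contributions (0, 4), S = 4.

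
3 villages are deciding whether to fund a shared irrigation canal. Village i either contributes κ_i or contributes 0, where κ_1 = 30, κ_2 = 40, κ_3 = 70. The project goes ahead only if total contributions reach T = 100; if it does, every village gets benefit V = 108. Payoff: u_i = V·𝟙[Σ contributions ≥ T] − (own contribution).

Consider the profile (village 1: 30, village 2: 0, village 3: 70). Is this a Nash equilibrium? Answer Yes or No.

Total = 100 ≥ 100: provided.
Village 1 (pledges 30, payoff 78): dropping to 0 → total 70, payoff 0. No gain.
Village 2 (pledges 0, payoff 108): pledging 40 → total 140, payoff 68. No gain.
Village 3 (pledges 70, payoff 38): dropping to 0 → total 30, payoff 0. No gain.

Yes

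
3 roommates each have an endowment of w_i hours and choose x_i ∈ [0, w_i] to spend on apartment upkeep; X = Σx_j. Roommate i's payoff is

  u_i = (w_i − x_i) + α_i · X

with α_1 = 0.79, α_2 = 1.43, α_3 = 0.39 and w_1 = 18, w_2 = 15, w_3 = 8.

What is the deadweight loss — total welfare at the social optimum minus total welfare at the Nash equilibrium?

∂u_i/∂x_i = α_i − 1, so roommate i contributes w_i if α_i > 1, else 0.
α_i > 1 for i ∈ {2}; NE contributions (0, 15, 0), X = 15.
W^NE = Σw_i − X^NE + (Σα_i)·X^NE = 41 + 1.61·15 = 65.15.
Planner: ∂(Σu_j)/∂x_i = Σα_j − 1 = 1.61 > 0, so everyone contributes w_i; X^SO = 41, W^SO = 41 + 1.61·41 = 107.01.
Deadweight loss = 41.86.

41.86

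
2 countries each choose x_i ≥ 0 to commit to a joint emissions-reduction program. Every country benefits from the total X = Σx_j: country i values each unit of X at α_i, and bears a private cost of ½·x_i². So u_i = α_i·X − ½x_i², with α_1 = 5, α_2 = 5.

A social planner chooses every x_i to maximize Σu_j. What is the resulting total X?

Planner FOC: ∂(Σu_j)/∂x_i = (Σα_j) − x_i = 0, so x_i^SO = Σα_j = 10 for every i; X^SO = 20.

20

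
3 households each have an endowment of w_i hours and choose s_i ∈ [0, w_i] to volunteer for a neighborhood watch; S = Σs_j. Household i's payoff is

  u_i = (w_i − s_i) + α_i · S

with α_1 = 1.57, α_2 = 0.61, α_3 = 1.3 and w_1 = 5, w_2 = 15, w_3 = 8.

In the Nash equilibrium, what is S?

∂u_i/∂s_i = α_i − 1, so household i contributes w_i if α_i > 1, else 0.
α_i > 1 for i ∈ {1, 3}; NE contributions (5, 0, 8), S = 13.

13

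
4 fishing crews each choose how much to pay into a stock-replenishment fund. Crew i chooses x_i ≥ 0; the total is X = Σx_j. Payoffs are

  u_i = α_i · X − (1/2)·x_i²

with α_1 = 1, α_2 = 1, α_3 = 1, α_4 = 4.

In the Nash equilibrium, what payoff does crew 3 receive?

6.5

Crew i's FOC: ∂u_i/∂x_i = α_i − x_i = 0, so x_i* = α_i.
NE contributions = (1, 1, 1, 4); X = 7.
u_3 = α_3·X − ½·(x_3)² = 1·7 − ½·1² = 6.5.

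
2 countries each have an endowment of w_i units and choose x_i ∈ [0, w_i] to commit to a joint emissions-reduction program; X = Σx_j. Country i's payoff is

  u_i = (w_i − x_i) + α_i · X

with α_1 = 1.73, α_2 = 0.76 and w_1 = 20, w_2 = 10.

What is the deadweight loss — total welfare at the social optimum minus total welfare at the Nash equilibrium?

∂u_i/∂x_i = α_i − 1, so country i contributes w_i if α_i > 1, else 0.
α_i > 1 for i ∈ {1}; NE contributions (20, 0), X = 20.
W^NE = Σw_i − X^NE + (Σα_i)·X^NE = 30 + 1.49·20 = 59.8.
Planner: ∂(Σu_j)/∂x_i = Σα_j − 1 = 1.49 > 0, so everyone contributes w_i; X^SO = 30, W^SO = 30 + 1.49·30 = 74.7.
Deadweight loss = 14.9.

14.9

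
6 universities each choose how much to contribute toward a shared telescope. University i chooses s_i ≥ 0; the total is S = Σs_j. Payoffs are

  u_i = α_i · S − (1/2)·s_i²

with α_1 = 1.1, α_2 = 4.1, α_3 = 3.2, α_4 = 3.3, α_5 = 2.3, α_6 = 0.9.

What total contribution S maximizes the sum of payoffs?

Planner FOC: ∂(Σu_j)/∂s_i = (Σα_j) − s_i = 0, so s_i^SO = Σα_j = 14.9 for every i; S^SO = 89.4.

89.4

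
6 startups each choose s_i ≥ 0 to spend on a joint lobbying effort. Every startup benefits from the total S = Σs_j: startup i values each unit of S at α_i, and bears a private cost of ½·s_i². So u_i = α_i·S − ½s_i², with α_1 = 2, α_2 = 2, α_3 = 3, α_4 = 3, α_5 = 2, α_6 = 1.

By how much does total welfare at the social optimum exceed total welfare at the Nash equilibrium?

353.5

Startup i's FOC: ∂u_i/∂s_i = α_i − s_i = 0, so s_i* = α_i.
NE contributions = (2, 2, 3, 3, 2, 1); S = 13.
W^NE = (Σα)·S − ½Σα_i² = 13² − ½·31 = 153.5.
Planner sets s_i = Σα_j = 13 for every i, so S^SO = 6·13 = 78.
W^SO = (Σα)·S^SO − ½·6·(Σα)² = (6/2)·13² = 507.
Deadweight loss = W^SO − W^NE = 353.5.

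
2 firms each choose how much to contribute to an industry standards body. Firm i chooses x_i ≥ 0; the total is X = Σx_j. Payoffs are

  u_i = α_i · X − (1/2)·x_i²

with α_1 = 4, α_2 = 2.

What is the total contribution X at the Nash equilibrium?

Firm i's FOC: ∂u_i/∂x_i = α_i − x_i = 0, so x_i* = α_i.
NE contributions = (4, 2); X = 6.

6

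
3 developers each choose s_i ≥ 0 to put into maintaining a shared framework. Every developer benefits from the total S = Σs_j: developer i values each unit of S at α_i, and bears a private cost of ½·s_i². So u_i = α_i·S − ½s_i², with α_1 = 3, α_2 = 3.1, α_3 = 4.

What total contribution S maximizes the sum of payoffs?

30.3

Planner FOC: ∂(Σu_j)/∂s_i = (Σα_j) − s_i = 0, so s_i^SO = Σα_j = 10.1 for every i; S^SO = 30.3.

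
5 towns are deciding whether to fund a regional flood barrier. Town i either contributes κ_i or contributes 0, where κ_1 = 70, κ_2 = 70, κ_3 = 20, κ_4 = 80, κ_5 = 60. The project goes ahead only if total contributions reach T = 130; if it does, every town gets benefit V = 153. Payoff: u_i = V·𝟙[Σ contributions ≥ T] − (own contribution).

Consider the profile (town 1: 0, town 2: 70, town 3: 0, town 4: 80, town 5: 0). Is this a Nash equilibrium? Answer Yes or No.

Total = 150 ≥ 130: provided.
Town 1 (pledges 0, payoff 153): pledging 70 → total 220, payoff 83. No gain.
Town 2 (pledges 70, payoff 83): dropping to 0 → total 80, payoff 0. No gain.
Town 3 (pledges 0, payoff 153): pledging 20 → total 170, payoff 133. No gain.
Town 4 (pledges 80, payoff 73): dropping to 0 → total 70, payoff 0. No gain.
Town 5 (pledges 0, payoff 153): pledging 60 → total 210, payoff 93. No gain.

Yes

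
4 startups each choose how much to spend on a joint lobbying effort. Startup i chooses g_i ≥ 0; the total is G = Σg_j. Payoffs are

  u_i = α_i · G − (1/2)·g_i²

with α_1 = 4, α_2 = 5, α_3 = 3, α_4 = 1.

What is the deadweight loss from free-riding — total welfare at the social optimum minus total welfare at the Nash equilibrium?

194.5

Startup i's FOC: ∂u_i/∂g_i = α_i − g_i = 0, so g_i* = α_i.
NE contributions = (4, 5, 3, 1); G = 13.
W^NE = (Σα)·G − ½Σα_i² = 13² − ½·51 = 143.5.
Planner sets g_i = Σα_j = 13 for every i, so G^SO = 4·13 = 52.
W^SO = (Σα)·G^SO − ½·4·(Σα)² = (4/2)·13² = 338.
Deadweight loss = W^SO − W^NE = 194.5.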